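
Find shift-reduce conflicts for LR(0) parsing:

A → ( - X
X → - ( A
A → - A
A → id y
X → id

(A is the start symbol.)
A shift-reduce conflict occurs when an LR(0) state has both:
  - a complete (reduce) item [A → α .] (dot at the end), and
  - a shift item [B → β . c γ] (dot before a terminal).

Augment with A' → A and build the canonical LR(0) collection (I0 = CLOSURE({[A' → . A]}), then GOTO on every symbol after a dot until no new states appear). It has 13 states:
  I0: { [A → . ( - X], [A → . - A], [A → . id y], [A' → . A] }  — shift
  I1: { [A → ( . - X] }  — shift
  I2: { [A → - . A], [A → . ( - X], [A → . - A], [A → . id y] }  — shift
  I3: { [A' → A .] }  — accept
  I4: { [A → id . y] }  — shift
  I5: { [A → id y .] }  — reduce
  I6: { [A → - A .] }  — reduce
  I7: { [A → ( - . X], [X → . - ( A], [X → . id] }  — shift
  I8: { [X → - . ( A] }  — shift
  I9: { [A → ( - X .] }  — reduce
  I10: { [X → id .] }  — reduce
  I11: { [A → . ( - X], [A → . - A], [A → . id y], [X → - ( . A] }  — shift
  I12: { [X → - ( A .] }  — reduce

No state contains both a complete item and a shift item.

Answer: No shift-reduce conflicts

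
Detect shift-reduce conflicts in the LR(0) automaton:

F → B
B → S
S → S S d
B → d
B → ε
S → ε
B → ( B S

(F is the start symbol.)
Augment with F' → F and build the canonical LR(0) collection (I0 = CLOSURE({[F' → . F]}), then GOTO on every symbol after a dot until no new states appear). It has 10 states:
  I0: { [B → . ( B S], [B → . S], [B → . d], [B → .], [F → . B], [F' → . F], [S → . S S d], [S → .] }  — shift, 2 reduces
  I1: { [B → ( . B S], [B → . ( B S], [B → . S], [B → . d], [B → .], [S → . S S d], [S → .] }  — shift, 2 reduces
  I2: { [F → B .] }  — reduce
  I3: { [F' → F .] }  — accept
  I4: { [B → S .], [S → . S S d], [S → .], [S → S . S d] }  — 2 reduces
  I5: { [B → d .] }  — reduce
  I6: { [S → . S S d], [S → .], [S → S . S d], [S → S S . d] }  — shift, reduce
  I7: { [S → S S d .] }  — reduce
  I8: { [B → ( B . S], [S → . S S d], [S → .] }  — reduce
  I9: { [B → ( B S .], [S → . S S d], [S → .], [S → S . S d] }  — 2 reduces

I0 contains reduce items [B → .], [S → .] and shift items [B → . ( B S], [B → . d] — shift-reduce conflict.
I1 contains reduce items [B → .], [S → .] and shift items [B → . ( B S], [B → . d] — shift-reduce conflict.
I6 contains reduce item [S → .] and shift item [S → S S . d] — shift-reduce conflict.

Answer: Yes — I0: [B → .] vs [B → . ( B S]; I1: [B → .] vs [B → . ( B S]; I6: [S → .] vs [S → S S . d]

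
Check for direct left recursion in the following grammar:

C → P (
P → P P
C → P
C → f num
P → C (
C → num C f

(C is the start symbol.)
Yes, P is left-recursive

C → P (: starts with P
P → P P: LEFT RECURSIVE (starts with P)
C → P: starts with P
C → f num: starts with f
P → C (: starts with C
C → num C f: starts with num

The grammar has direct left recursion on: P.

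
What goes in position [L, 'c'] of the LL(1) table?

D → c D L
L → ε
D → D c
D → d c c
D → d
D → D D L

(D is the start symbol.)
To find M[L, 'c'], we find productions for L where 'c' is in the predict set (PREDICT(N → α) = (FIRST(α) \ {ε}) ∪ (FOLLOW(N) if α ⇒* ε)).

Relevant sets:
  FOLLOW(L) = { $, 'c', 'd' }

L → ε: PREDICT = { $, 'c', 'd' }
  'c' is in predict set, so this production goes in M[L, 'c']

M[L, 'c'] = L → ε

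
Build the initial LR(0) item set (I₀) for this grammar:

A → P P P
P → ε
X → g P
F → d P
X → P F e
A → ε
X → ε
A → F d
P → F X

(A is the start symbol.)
First, augment the grammar with A' → A
I₀ = CLOSURE({ [A' → . A] }):
  [A' → . A] has the dot before A: add [A → . P P P], [A → .], [A → . F d]
  [A → . P P P] has the dot before P: add [P → .], [P → . F X]
  [A → . F d] has the dot before F: add [F → . d P]
No further items can be added.

I₀ = { [A → . F d], [A → . P P P], [A → .], [A' → . A], [F → . d P], [P → . F X], [P → .] }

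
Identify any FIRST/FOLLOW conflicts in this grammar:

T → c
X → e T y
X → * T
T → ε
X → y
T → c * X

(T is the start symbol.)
No FIRST/FOLLOW conflicts.

A FIRST/FOLLOW conflict occurs when a non-terminal N has a nullable alternative N → β (β ⇒* ε) and another alternative N → α with FIRST(α) ∩ FOLLOW(N) ≠ ∅: on such a lookahead the parser cannot decide between expanding α and letting N vanish via β.

Nullable non-terminals: T.

T: nullable alternative(s) T → ε; FOLLOW(T) = { $, 'y' }
  T → c: FIRST \ {ε} = { 'c' } — disjoint from FOLLOW(T)
  T → ε: FIRST \ {ε} = { } — this is the only nullable alternative, skip
  T → c * X: FIRST \ {ε} = { 'c' } — disjoint from FOLLOW(T)

X has no nullable alternative, so no FIRST/FOLLOW check is needed there.

No FIRST/FOLLOW conflicts found.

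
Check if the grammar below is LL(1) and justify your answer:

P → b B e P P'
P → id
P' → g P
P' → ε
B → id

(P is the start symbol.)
No. Predict set conflict for P': { 'g' }

A grammar is LL(1) if for each non-terminal N with multiple productions, the predict sets of those productions are pairwise disjoint, where PREDICT(N → α) = (FIRST(α) \ {ε}) ∪ (FOLLOW(N) if α ⇒* ε).

Relevant sets:
  FOLLOW(P') = { $, 'g' }

For P:
  PREDICT(P → b B e P P') = { 'b' }
  PREDICT(P → id) = { 'id' }
For P':
  PREDICT(P' → g P) = { 'g' }
  PREDICT(P' → ε) = { $, 'g' }
B has a single production, so nothing to check there.

Conflict found: Predict set conflict for P': { 'g' }
The grammar is NOT LL(1).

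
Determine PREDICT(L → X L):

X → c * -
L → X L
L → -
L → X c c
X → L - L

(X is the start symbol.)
PREDICT(L → X L) = (FIRST(RHS) \ {ε}) ∪ (FOLLOW(L) if ε ∈ FIRST(RHS), i.e. RHS ⇒* ε)
FIRST(X) = { '-', 'c' }
FIRST(X L) = { '-', 'c' }
ε ∉ FIRST(X L), so FOLLOW(L) is not added.
PREDICT(L → X L) = { '-', 'c' }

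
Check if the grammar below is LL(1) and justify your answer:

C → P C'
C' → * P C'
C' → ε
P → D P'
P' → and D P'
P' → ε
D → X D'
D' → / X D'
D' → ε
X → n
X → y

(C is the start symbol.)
Yes, the grammar is LL(1).

Relevant sets:
  FOLLOW(C') = { $ }
  FOLLOW(P') = { $, '*' }
  FOLLOW(D') = { $, '*', 'and' }

For C':
  PREDICT(C' → '*' P C') = { '*' }
  PREDICT(C' → ε) = { $ }
For P':
  PREDICT(P' → and D P') = { 'and' }
  PREDICT(P' → ε) = { $, '*' }
For D':
  PREDICT(D' → '/' X D') = { '/' }
  PREDICT(D' → ε) = { $, '*', 'and' }
For X:
  PREDICT(X → n) = { 'n' }
  PREDICT(X → y) = { 'y' }
C, P, D have a single production, so nothing to check there.

All predict sets are disjoint. The grammar IS LL(1).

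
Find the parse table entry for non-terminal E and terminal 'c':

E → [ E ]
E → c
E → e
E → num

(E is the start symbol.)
E → c

To find M[E, 'c'], we find productions for E where 'c' is in the predict set (PREDICT(N → α) = (FIRST(α) \ {ε}) ∪ (FOLLOW(N) if α ⇒* ε)).

E → [ E ]: PREDICT = { '[' }
E → c: PREDICT = { 'c' }
  'c' is in predict set, so this production goes in M[E, 'c']
E → e: PREDICT = { 'e' }
E → num: PREDICT = { 'num' }

M[E, 'c'] = E → c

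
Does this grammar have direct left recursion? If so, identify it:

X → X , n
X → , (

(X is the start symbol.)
Yes, X is left-recursive

Direct left recursion occurs when N → N α for some non-terminal N (the right-hand side begins with the left-hand side itself).

X → X , n: LEFT RECURSIVE (starts with X)
X → , (: starts with ','

The grammar has direct left recursion on: X.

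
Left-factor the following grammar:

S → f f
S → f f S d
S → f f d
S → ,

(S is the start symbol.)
S → f f S'
S' → ε
S' → S d
S' → d
S → ,

Left-factoring transforms A → αβ₁ | αβ₂ into A → αA' and A' → β₁ | β₂
(α is the longest common prefix among the alternatives). Repeat until
no nonterminal has two alternatives with a common prefix.

Round 1: S has alternatives sharing prefix 'f f'. Introduce S': S → f f S'
  Add: S' → ε
  Add: S' → S d
  Add: S' → d

No remaining common prefixes — done.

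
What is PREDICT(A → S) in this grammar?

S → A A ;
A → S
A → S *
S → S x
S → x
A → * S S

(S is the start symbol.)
{ '*', 'x' }

PREDICT(A → S) = (FIRST(RHS) \ {ε}) ∪ (FOLLOW(A) if ε ∈ FIRST(RHS), i.e. RHS ⇒* ε)
FIRST(S) = { '*', 'x' }
FIRST(S) = { '*', 'x' }
ε ∉ FIRST(S), so FOLLOW(A) is not added.
PREDICT(A → S) = { '*', 'x' }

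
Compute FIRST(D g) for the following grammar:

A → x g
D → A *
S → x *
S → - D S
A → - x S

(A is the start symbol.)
{ '-', 'x' }

FIRST sets of the non-terminals involved (from the grammar, by fixed-point iteration):
  FIRST(D) = { '-', 'x' }

To compute FIRST(D g), process the symbols left to right:
Symbol D is a non-terminal. Add FIRST(D) \ {ε} = { '-', 'x' }
D is not nullable (ε ∉ FIRST(D)), so stop here.
FIRST(D g) = { '-', 'x' }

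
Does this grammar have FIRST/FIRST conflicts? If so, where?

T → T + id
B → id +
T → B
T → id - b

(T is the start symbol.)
Yes. T → T '+' id / T → B on { 'id' }; T → T '+' id / T → id '-' b on { 'id' }; T → B / T → id '-' b on { 'id' }

A FIRST/FIRST conflict occurs when two productions N → α and N → β for the same non-terminal have FIRST(α) ∩ FIRST(β) ≠ ∅ (with ε ∈ FIRST of a nullable right-hand side, so two nullable alternatives also conflict).

FIRST sets of the non-terminals at (or reachable through a nullable prefix from) the front of some alternative:
  FIRST(T) = { 'id' }
  FIRST(B) = { 'id' }

Productions for T:
  T → T + id: FIRST = { 'id' }
  T → B: FIRST = { 'id' }
  T → id - b: FIRST = { 'id' }
B has only one production, so no FIRST/FIRST conflict is possible there.

Conflict for T: T → T + id and T → B
  Overlap: { 'id' }
Conflict for T: T → T + id and T → id - b
  Overlap: { 'id' }
Conflict for T: T → B and T → id - b
  Overlap: { 'id' }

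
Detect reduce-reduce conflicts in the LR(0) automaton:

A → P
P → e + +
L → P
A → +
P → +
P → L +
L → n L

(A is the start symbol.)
Yes — I1: [A → + .] vs [P → + .]; I4: [A → P .] vs [L → P .]

Augment with A' → A and build the canonical LR(0) collection (I0 = CLOSURE({[A' → . A]}), then GOTO on every symbol after a dot until no new states appear). It has 13 states:
  I0: { [A → . +], [A → . P], [A' → . A], [L → . P], [L → . n L], [P → . +], [P → . L +], [P → . e + +] }  — shift
  I1: { [A → + .], [P → + .] }  — 2 reduces
  I2: { [A' → A .] }  — accept
  I3: { [P → L . +] }  — shift
  I4: { [A → P .], [L → P .] }  — 2 reduces
  I5: { [P → e . + +] }  — shift
  I6: { [L → . P], [L → . n L], [L → n . L], [P → . +], [P → . L +], [P → . e + +] }  — shift
  I7: { [P → + .] }  — reduce
  I8: { [L → n L .], [P → L . +] }  — shift, reduce
  I9: { [L → P .] }  — reduce
  I10: { [P → L + .] }  — reduce
  I11: { [P → e + . +] }  — shift
  I12: { [P → e + + .] }  — reduce

I1 contains complete items [A → + .], [P → + .] — reduce-reduce conflict.
I4 contains complete items [A → P .], [L → P .] — reduce-reduce conflict.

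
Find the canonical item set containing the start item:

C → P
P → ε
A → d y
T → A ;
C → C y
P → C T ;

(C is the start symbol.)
First, augment the grammar with C' → C
I₀ = CLOSURE({ [C' → . C] }):
  [C' → . C] has the dot before C: add [C → . P], [C → . C y]
  [C → . P] has the dot before P: add [P → .], [P → . C T ;]
No further items can be added.

I₀ = { [C → . C y], [C → . P], [C' → . C], [P → . C T ;], [P → .] }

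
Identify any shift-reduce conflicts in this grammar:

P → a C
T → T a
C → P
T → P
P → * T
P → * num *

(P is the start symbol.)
Yes — I7: [P → * T .] vs [T → T . a]

Augment with P' → P and build the canonical LR(0) collection (I0 = CLOSURE({[P' → . P]}), then GOTO on every symbol after a dot until no new states appear). It has 11 states:
  I0: { [P → . * T], [P → . * num *], [P → . a C], [P' → . P] }  — shift
  I1: { [P → * . T], [P → * . num *], [P → . * T], [P → . * num *], [P → . a C], [T → . P], [T → . T a] }  — shift
  I2: { [P' → P .] }  — accept
  I3: { [C → . P], [P → . * T], [P → . * num *], [P → . a C], [P → a . C] }  — shift
  I4: { [P → a C .] }  — reduce
  I5: { [C → P .] }  — reduce
  I6: { [T → P .] }  — reduce
  I7: { [P → * T .], [T → T . a] }  — shift, reduce
  I8: { [P → * num . *] }  — shift
  I9: { [P → * num * .] }  — reduce
  I10: { [T → T a .] }  — reduce

I7 contains reduce item [P → * T .] and shift item [T → T . a] — shift-reduce conflict.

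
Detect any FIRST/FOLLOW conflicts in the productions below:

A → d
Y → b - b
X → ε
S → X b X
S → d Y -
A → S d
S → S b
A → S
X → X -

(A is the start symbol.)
Yes. X → X '-' with FOLLOW(X) on { '-' }

Nullable non-terminals: X.
FIRST sets used below: FIRST(X) = { '-', ε }

X: nullable alternative(s) X → ε; FOLLOW(X) = { $, '-', 'b', 'd' }
  X → ε: FIRST \ {ε} = { } — this is the only nullable alternative, skip
  X → X -: FIRST \ {ε} = { '-' } — overlaps FOLLOW(X) on { '-' }: CONFLICT

A, S, Y have no nullable alternative, so no FIRST/FOLLOW check is needed there.

So the grammar has 1 FIRST/FOLLOW conflict (marked CONFLICT above).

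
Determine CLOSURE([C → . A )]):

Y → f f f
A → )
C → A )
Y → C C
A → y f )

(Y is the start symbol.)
To compute CLOSURE, for each item [A → α.Bβ] where B is a non-terminal, add [B → .γ] for all productions B → γ; repeat for the newly added items until nothing changes.

Start with: [C → . A )]
  [C → . A )] has the dot before A: add [A → . )], [A → . y f )]
No further items can be added.

CLOSURE = { [A → . )], [A → . y f )], [C → . A )] }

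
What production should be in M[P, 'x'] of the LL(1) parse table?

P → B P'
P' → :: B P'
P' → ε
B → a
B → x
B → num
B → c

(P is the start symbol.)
To find M[P, 'x'], we find productions for P where 'x' is in the predict set (PREDICT(N → α) = (FIRST(α) \ {ε}) ∪ (FOLLOW(N) if α ⇒* ε)).

Relevant sets:
  FIRST(B) = { 'a', 'c', 'num', 'x' }

P → B P': PREDICT = { 'a', 'c', 'num', 'x' }
  'x' is in predict set, so this production goes in M[P, 'x']

M[P, 'x'] = P → B P'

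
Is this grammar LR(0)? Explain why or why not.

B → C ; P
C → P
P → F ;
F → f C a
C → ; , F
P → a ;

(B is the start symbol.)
Yes, the grammar is LR(0)

A grammar is LR(0) if no state in the canonical LR(0) collection has:
  - both a shift item (dot before a terminal) and a complete item (shift-reduce conflict), or
  - two or more complete items (reduce-reduce conflict; the accept item [B' → B .] counts as a complete item here).

Augment with B' → B and build the canonical LR(0) collection (I0 = CLOSURE({[B' → . B]}), then GOTO on every symbol after a dot until no new states appear). It has 16 states:
  I0: { [B → . C ; P], [B' → . B], [C → . ; , F], [C → . P], [F → . f C a], [P → . F ;], [P → . a ;] }  — shift
  I1: { [C → ; . , F] }  — shift
  I2: { [B' → B .] }  — accept
  I3: { [B → C . ; P] }  — shift
  I4: { [P → F . ;] }  — shift
  I5: { [C → P .] }  — reduce
  I6: { [P → a . ;] }  — shift
  I7: { [C → . ; , F], [C → . P], [F → . f C a], [F → f . C a], [P → . F ;], [P → . a ;] }  — shift
  I8: { [F → f C . a] }  — shift
  I9: { [F → f C a .] }  — reduce
  I10: { [P → a ; .] }  — reduce
  I11: { [P → F ; .] }  — reduce
  I12: { [B → C ; . P], [F → . f C a], [P → . F ;], [P → . a ;] }  — shift
  I13: { [B → C ; P .] }  — reduce
  I14: { [C → ; , . F], [F → . f C a] }  — shift
  I15: { [C → ; , F .] }  — reduce

Every state is either a pure shift/goto state or contains exactly one complete item and nothing to shift — no conflicts. The grammar is LR(0).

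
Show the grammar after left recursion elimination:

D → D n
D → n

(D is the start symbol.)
D is directly left-recursive. The standard transformation for
  A → A α₁ | ... | A α_m | β₁ | ... | β_n
is
  A  → β₁ A' | ... | β_n A'
  A' → α₁ A' | ... | α_m A' | ε

D → n becomes D → n D'
D → D n becomes D' → n D'
Add D' → ε

Resulting grammar:
D → n D'
D' → n D'
D' → ε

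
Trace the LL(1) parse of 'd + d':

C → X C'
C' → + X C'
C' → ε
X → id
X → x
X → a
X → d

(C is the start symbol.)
LL(1) parsing maintains a stack (initially the start symbol over $) and the input. At each step: if the stack top is a terminal, match it against the current input token; if it is a non-terminal N, replace it with the RHS of M[N, lookahead] (the unique production whose predict set contains the lookahead).

Stack is shown with the top on the left.

Stack     Input    Action
-------------------------
C $       d + d $  output C → X C'
X C' $    d + d $  output X → d
d C' $    d + d $  match 'd'
C' $      + d $    output C' → + X C'
+ X C' $  + d $    match '+'
X C' $    d $      output X → d
d C' $    d $      match 'd'
C' $      $        output C' → ε
$         $        accept

The string is accepted.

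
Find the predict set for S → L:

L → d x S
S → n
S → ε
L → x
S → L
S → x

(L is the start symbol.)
{ 'd', 'x' }

PREDICT(S → L) = (FIRST(RHS) \ {ε}) ∪ (FOLLOW(S) if ε ∈ FIRST(RHS), i.e. RHS ⇒* ε)
FIRST(L) = { 'd', 'x' }
FIRST(L) = { 'd', 'x' }
ε ∉ FIRST(L), so FOLLOW(S) is not added.
PREDICT(S → L) = { 'd', 'x' }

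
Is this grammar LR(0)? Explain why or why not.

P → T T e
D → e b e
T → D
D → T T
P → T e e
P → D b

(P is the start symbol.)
No. Shift-reduce conflict between [T → D .] and [P → D . b]

Augment with P' → P and build the canonical LR(0) collection (I0 = CLOSURE({[P' → . P]}), then GOTO on every symbol after a dot until no new states appear). It has 14 states:
  I0: { [D → . T T], [D → . e b e], [P → . D b], [P → . T T e], [P → . T e e], [P' → . P], [T → . D] }  — shift
  I1: { [P → D . b], [T → D .] }  — shift, reduce
  I2: { [P' → P .] }  — accept
  I3: { [D → . T T], [D → . e b e], [D → T . T], [P → T . T e], [P → T . e e], [T → . D] }  — shift
  I4: { [D → e . b e] }  — shift
  I5: { [D → e b . e] }  — shift
  I6: { [D → e b e .] }  — reduce
  I7: { [T → D .] }  — reduce
  I8: { [D → . T T], [D → . e b e], [D → T . T], [D → T T .], [P → T T . e], [T → . D] }  — shift, reduce
  I9: { [D → e . b e], [P → T e . e] }  — shift
  I10: { [P → T e e .] }  — reduce
  I11: { [D → . T T], [D → . e b e], [D → T . T], [D → T T .], [T → . D] }  — shift, reduce
  I12: { [D → e . b e], [P → T T e .] }  — shift, reduce
  I13: { [P → D b .] }  — reduce

Conflict in state I1:
  Shift-reduce conflict between [T → D .] and [P → D . b]
So the grammar is NOT LR(0).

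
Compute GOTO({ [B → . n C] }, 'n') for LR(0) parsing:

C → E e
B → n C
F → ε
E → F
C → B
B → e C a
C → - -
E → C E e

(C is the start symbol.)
GOTO(I, 'n') = CLOSURE({ [A → αX.β] : [A → α.Xβ] ∈ I, X = 'n' })

Items with dot before 'n', with the dot advanced:
  [B → . n C] → [B → n . C]
Closure of the advanced items:
  [B → n . C] has the dot before C: add [C → . E e], [C → . B], [C → . - -]
  [C → . E e] has the dot before E: add [E → . F], [E → . C E e]
  [C → . B] has the dot before B: add [B → . n C], [B → . e C a]
  [E → . F] has the dot before F: add [F → .]

GOTO = { [B → . e C a], [B → . n C], [B → n . C], [C → . - -], [C → . B], [C → . E e], [E → . C E e], [E → . F], [F → .] }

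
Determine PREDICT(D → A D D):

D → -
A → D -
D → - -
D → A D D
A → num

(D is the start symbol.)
PREDICT(D → A D D) = (FIRST(RHS) \ {ε}) ∪ (FOLLOW(D) if ε ∈ FIRST(RHS), i.e. RHS ⇒* ε)
FIRST(A) = { '-', 'num' }
FIRST(A D D) = { '-', 'num' }
ε ∉ FIRST(A D D), so FOLLOW(D) is not added.
PREDICT(D → A D D) = { '-', 'num' }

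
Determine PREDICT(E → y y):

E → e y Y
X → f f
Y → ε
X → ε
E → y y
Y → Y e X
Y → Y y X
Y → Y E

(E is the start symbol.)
PREDICT(E → y y) = (FIRST(RHS) \ {ε}) ∪ (FOLLOW(E) if ε ∈ FIRST(RHS), i.e. RHS ⇒* ε)
FIRST(y y) = { 'y' }
ε ∉ FIRST(y y), so FOLLOW(E) is not added.
PREDICT(E → y y) = { 'y' }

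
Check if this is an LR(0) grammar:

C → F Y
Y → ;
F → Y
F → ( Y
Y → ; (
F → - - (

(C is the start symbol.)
No. Shift-reduce conflict between [Y → ; .] and [Y → ; . (]

A grammar is LR(0) if no state in the canonical LR(0) collection has:
  - both a shift item (dot before a terminal) and a complete item (shift-reduce conflict), or
  - two or more complete items (reduce-reduce conflict; the accept item [C' → C .] counts as a complete item here).

Augment with C' → C and build the canonical LR(0) collection (I0 = CLOSURE({[C' → . C]}), then GOTO on every symbol after a dot until no new states appear). It has 12 states:
  I0: { [C → . F Y], [C' → . C], [F → . ( Y], [F → . - - (], [F → . Y], [Y → . ; (], [Y → . ;] }  — shift
  I1: { [F → ( . Y], [Y → . ; (], [Y → . ;] }  — shift
  I2: { [F → - . - (] }  — shift
  I3: { [Y → ; . (], [Y → ; .] }  — shift, reduce
  I4: { [C' → C .] }  — accept
  I5: { [C → F . Y], [Y → . ; (], [Y → . ;] }  — shift
  I6: { [F → Y .] }  — reduce
  I7: { [C → F Y .] }  — reduce
  I8: { [Y → ; ( .] }  — reduce
  I9: { [F → - - . (] }  — shift
  I10: { [F → - - ( .] }  — reduce
  I11: { [F → ( Y .] }  — reduce

Conflict in state I3:
  Shift-reduce conflict between [Y → ; .] and [Y → ; . (]
So the grammar is NOT LR(0).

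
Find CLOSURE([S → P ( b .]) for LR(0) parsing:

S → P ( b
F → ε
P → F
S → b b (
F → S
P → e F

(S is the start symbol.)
{ [S → P ( b .] }

Start with: [S → P ( b .]
The dot is at the end, so nothing is added.

CLOSURE = { [S → P ( b .] }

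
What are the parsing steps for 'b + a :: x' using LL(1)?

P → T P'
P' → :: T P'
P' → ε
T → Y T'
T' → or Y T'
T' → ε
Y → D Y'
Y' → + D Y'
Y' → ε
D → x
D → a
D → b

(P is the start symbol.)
LL(1) parsing maintains a stack (initially the start symbol over $) and the input. At each step: if the stack top is a terminal, match it against the current input token; if it is a non-terminal N, replace it with the RHS of M[N, lookahead] (the unique production whose predict set contains the lookahead).

Stack is shown with the top on the left.

Stack           Input         Action
------------------------------------
P $             b + a :: x $  output P → T P'
T P' $          b + a :: x $  output T → Y T'
Y T' P' $       b + a :: x $  output Y → D Y'
D Y' T' P' $    b + a :: x $  output D → b
b Y' T' P' $    b + a :: x $  match 'b'
Y' T' P' $      + a :: x $    output Y' → + D Y'
+ D Y' T' P' $  + a :: x $    match '+'
D Y' T' P' $    a :: x $      output D → a
a Y' T' P' $    a :: x $      match 'a'
Y' T' P' $      :: x $        output Y' → ε
T' P' $         :: x $        output T' → ε
P' $            :: x $        output P' → :: T P'
:: T P' $       :: x $        match '::'
T P' $          x $           output T → Y T'
Y T' P' $       x $           output Y → D Y'
D Y' T' P' $    x $           output D → x
x Y' T' P' $    x $           match 'x'
Y' T' P' $      $             output Y' → ε
T' P' $         $             output T' → ε
P' $            $             output P' → ε
$               $             accept

The string is accepted.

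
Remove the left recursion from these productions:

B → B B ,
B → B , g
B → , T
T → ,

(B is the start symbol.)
B is directly left-recursive. The standard transformation for
  A → A α₁ | ... | A α_m | β₁ | ... | β_n
is
  A  → β₁ A' | ... | β_n A'
  A' → α₁ A' | ... | α_m A' | ε

B → , T becomes B → , T B'
B → B B , becomes B' → B , B'
B → B , g becomes B' → , g B'
Add B' → ε

Productions for other non-terminals are unchanged:
  T → ,

Resulting grammar:
B → , T B'
B' → B , B'
B' → , g B'
B' → ε
T → ,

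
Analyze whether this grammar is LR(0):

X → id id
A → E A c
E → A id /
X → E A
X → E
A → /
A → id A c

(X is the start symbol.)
Augment with X' → X and build the canonical LR(0) collection (I0 = CLOSURE({[X' → . X]}), then GOTO on every symbol after a dot until no new states appear). It has 16 states:
  I0: { [A → . /], [A → . E A c], [A → . id A c], [E → . A id /], [X → . E A], [X → . E], [X → . id id], [X' → . X] }  — shift
  I1: { [A → / .] }  — reduce
  I2: { [E → A . id /] }  — shift
  I3: { [A → . /], [A → . E A c], [A → . id A c], [A → E . A c], [E → . A id /], [X → E . A], [X → E .] }  — shift, reduce
  I4: { [X' → X .] }  — accept
  I5: { [A → . /], [A → . E A c], [A → . id A c], [A → id . A c], [E → . A id /], [X → id . id] }  — shift
  I6: { [A → id A . c], [E → A . id /] }  — shift
  I7: { [A → . /], [A → . E A c], [A → . id A c], [A → E . A c], [E → . A id /] }  — shift
  I8: { [A → . /], [A → . E A c], [A → . id A c], [A → id . A c], [E → . A id /], [X → id id .] }  — shift, reduce
  I9: { [A → . /], [A → . E A c], [A → . id A c], [A → id . A c], [E → . A id /] }  — shift
  I10: { [A → E A . c], [E → A . id /] }  — shift
  I11: { [A → E A c .] }  — reduce
  I12: { [E → A id . /] }  — shift
  I13: { [E → A id / .] }  — reduce
  I14: { [A → id A c .] }  — reduce
  I15: { [A → E A . c], [E → A . id /], [X → E A .] }  — shift, reduce

Conflict in state I3:
  Shift-reduce conflict between [X → E .] and [A → . /]
So the grammar is NOT LR(0).

Answer: No. Shift-reduce conflict between [X → E .] and [A → . /]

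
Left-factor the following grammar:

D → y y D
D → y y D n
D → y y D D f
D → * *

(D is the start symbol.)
D → y y D D'
D' → ε
D' → n
D' → D f
D → * *

Left-factoring transforms A → αβ₁ | αβ₂ into A → αA' and A' → β₁ | β₂
(α is the longest common prefix among the alternatives). Repeat until
no nonterminal has two alternatives with a common prefix.

Round 1: D has alternatives sharing prefix 'y y D'. Introduce D': D → y y D D'
  Add: D' → ε
  Add: D' → n
  Add: D' → D f

No remaining common prefixes — done.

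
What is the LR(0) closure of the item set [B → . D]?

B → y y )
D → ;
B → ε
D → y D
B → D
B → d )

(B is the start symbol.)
To compute CLOSURE, for each item [A → α.Bβ] where B is a non-terminal, add [B → .γ] for all productions B → γ; repeat for the newly added items until nothing changes.

Start with: [B → . D]
  [B → . D] has the dot before D: add [D → . ;], [D → . y D]
No further items can be added.

CLOSURE = { [B → . D], [D → . ;], [D → . y D] }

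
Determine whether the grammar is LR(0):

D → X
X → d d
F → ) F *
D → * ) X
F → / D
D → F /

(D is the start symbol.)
A grammar is LR(0) if no state in the canonical LR(0) collection has:
  - both a shift item (dot before a terminal) and a complete item (shift-reduce conflict), or
  - two or more complete items (reduce-reduce conflict; the accept item [D' → D .] counts as a complete item here).

Augment with D' → D and build the canonical LR(0) collection (I0 = CLOSURE({[D' → . D]}), then GOTO on every symbol after a dot until no new states appear). It has 15 states:
  I0: { [D → . * ) X], [D → . F /], [D → . X], [D' → . D], [F → . ) F *], [F → . / D], [X → . d d] }  — shift
  I1: { [F → ) . F *], [F → . ) F *], [F → . / D] }  — shift
  I2: { [D → * . ) X] }  — shift
  I3: { [D → . * ) X], [D → . F /], [D → . X], [F → . ) F *], [F → . / D], [F → / . D], [X → . d d] }  — shift
  I4: { [D' → D .] }  — accept
  I5: { [D → F . /] }  — shift
  I6: { [D → X .] }  — reduce
  I7: { [X → d . d] }  — shift
  I8: { [X → d d .] }  — reduce
  I9: { [D → F / .] }  — reduce
  I10: { [F → / D .] }  — reduce
  I11: { [D → * ) . X], [X → . d d] }  — shift
  I12: { [D → * ) X .] }  — reduce
  I13: { [F → ) F . *] }  — shift
  I14: { [F → ) F * .] }  — reduce

Every state is either a pure shift/goto state or contains exactly one complete item and nothing to shift — no conflicts. The grammar is LR(0).

Answer: Yes, the grammar is LR(0)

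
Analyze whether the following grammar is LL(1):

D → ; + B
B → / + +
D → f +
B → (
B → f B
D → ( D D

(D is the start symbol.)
Yes, the grammar is LL(1).

A grammar is LL(1) if for each non-terminal N with multiple productions, the predict sets of those productions are pairwise disjoint, where PREDICT(N → α) = (FIRST(α) \ {ε}) ∪ (FOLLOW(N) if α ⇒* ε).

For D:
  PREDICT(D → ';' '+' B) = { ';' }
  PREDICT(D → f '+') = { 'f' }
  PREDICT(D → '(' D D) = { '(' }
For B:
  PREDICT(B → '/' '+' '+') = { '/' }
  PREDICT(B → '(') = { '(' }
  PREDICT(B → f B) = { 'f' }

All predict sets are disjoint. The grammar IS LL(1).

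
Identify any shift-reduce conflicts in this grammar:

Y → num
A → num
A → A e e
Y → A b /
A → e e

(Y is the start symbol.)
No shift-reduce conflicts

Augment with Y' → Y and build the canonical LR(0) collection (I0 = CLOSURE({[Y' → . Y]}), then GOTO on every symbol after a dot until no new states appear). It has 10 states:
  I0: { [A → . A e e], [A → . e e], [A → . num], [Y → . A b /], [Y → . num], [Y' → . Y] }  — shift
  I1: { [A → A . e e], [Y → A . b /] }  — shift
  I2: { [Y' → Y .] }  — accept
  I3: { [A → e . e] }  — shift
  I4: { [A → num .], [Y → num .] }  — 2 reduces
  I5: { [A → e e .] }  — reduce
  I6: { [Y → A b . /] }  — shift
  I7: { [A → A e . e] }  — shift
  I8: { [A → A e e .] }  — reduce
  I9: { [Y → A b / .] }  — reduce

No state contains both a complete item and a shift item.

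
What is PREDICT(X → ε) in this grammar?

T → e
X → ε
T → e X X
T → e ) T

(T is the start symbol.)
PREDICT(X → ε) = (FIRST(RHS) \ {ε}) ∪ (FOLLOW(X) if ε ∈ FIRST(RHS), i.e. RHS ⇒* ε)
The right-hand side is ε (FIRST(ε) = { ε }), so the predict set is FOLLOW(X) = { $ }
PREDICT(X → ε) = { $ }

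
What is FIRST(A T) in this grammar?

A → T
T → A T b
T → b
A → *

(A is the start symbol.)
FIRST sets of the non-terminals involved (from the grammar, by fixed-point iteration):
  FIRST(A) = { '*', 'b' }

To compute FIRST(A T), process the symbols left to right:
Symbol A is a non-terminal. Add FIRST(A) \ {ε} = { '*', 'b' }
A is not nullable (ε ∉ FIRST(A)), so stop here.
FIRST(A T) = { '*', 'b' }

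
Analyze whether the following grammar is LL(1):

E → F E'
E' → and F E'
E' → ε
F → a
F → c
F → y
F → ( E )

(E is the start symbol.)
A grammar is LL(1) if for each non-terminal N with multiple productions, the predict sets of those productions are pairwise disjoint, where PREDICT(N → α) = (FIRST(α) \ {ε}) ∪ (FOLLOW(N) if α ⇒* ε).

Relevant sets:
  FOLLOW(E') = { $, ')' }

For E':
  PREDICT(E' → and F E') = { 'and' }
  PREDICT(E' → ε) = { $, ')' }
For F:
  PREDICT(F → a) = { 'a' }
  PREDICT(F → c) = { 'c' }
  PREDICT(F → y) = { 'y' }
  PREDICT(F → '(' E ')') = { '(' }
E has a single production, so nothing to check there.

All predict sets are disjoint. The grammar IS LL(1).

Answer: Yes, the grammar is LL(1).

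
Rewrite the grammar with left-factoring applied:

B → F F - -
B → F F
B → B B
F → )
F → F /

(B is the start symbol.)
B → F F B'
B' → - -
B' → ε
B → B B
F → )
F → F /

Left-factoring transforms A → αβ₁ | αβ₂ into A → αA' and A' → β₁ | β₂
(α is the longest common prefix among the alternatives). Repeat until
no nonterminal has two alternatives with a common prefix.

Round 1: B has alternatives sharing prefix 'F F'. Introduce B': B → F F B'
  Add: B' → - -
  Add: B' → ε

No remaining common prefixes — done.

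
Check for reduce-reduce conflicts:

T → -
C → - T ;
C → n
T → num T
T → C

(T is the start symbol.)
A reduce-reduce conflict occurs when an LR(0) state has two complete items [A → α .] and [B → β .] — both call for a reduction, and with no lookahead the parser cannot choose between them.

Augment with T' → T and build the canonical LR(0) collection (I0 = CLOSURE({[T' → . T]}), then GOTO on every symbol after a dot until no new states appear). It has 9 states:
  I0: { [C → . - T ;], [C → . n], [T → . -], [T → . C], [T → . num T], [T' → . T] }  — shift
  I1: { [C → - . T ;], [C → . - T ;], [C → . n], [T → - .], [T → . -], [T → . C], [T → . num T] }  — shift, reduce
  I2: { [T → C .] }  — reduce
  I3: { [T' → T .] }  — accept
  I4: { [C → n .] }  — reduce
  I5: { [C → . - T ;], [C → . n], [T → . -], [T → . C], [T → . num T], [T → num . T] }  — shift
  I6: { [T → num T .] }  — reduce
  I7: { [C → - T . ;] }  — shift
  I8: { [C → - T ; .] }  — reduce

No state contains more than one complete item.

Answer: No reduce-reduce conflicts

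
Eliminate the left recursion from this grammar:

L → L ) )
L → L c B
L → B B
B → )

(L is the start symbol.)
L → B B L'
L' → ) ) L'
L' → c B L'
L' → ε
B → )

L is directly left-recursive. The standard transformation for
  A → A α₁ | ... | A α_m | β₁ | ... | β_n
is
  A  → β₁ A' | ... | β_n A'
  A' → α₁ A' | ... | α_m A' | ε

L → B B becomes L → B B L'
L → L ) ) becomes L' → ) ) L'
L → L c B becomes L' → c B L'
Add L' → ε

Productions for other non-terminals are unchanged:
  B → )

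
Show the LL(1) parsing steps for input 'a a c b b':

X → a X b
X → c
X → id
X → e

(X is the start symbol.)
Stack is shown with the top on the left.

Stack      Input        Action
------------------------------
X $        a a c b b $  output X → a X b
a X b $    a a c b b $  match 'a'
X b $      a c b b $    output X → a X b
a X b b $  a c b b $    match 'a'
X b b $    c b b $      output X → c
c b b $    c b b $      match 'c'
b b $      b b $        match 'b'
b $        b $          match 'b'
$          $            accept

The string is accepted.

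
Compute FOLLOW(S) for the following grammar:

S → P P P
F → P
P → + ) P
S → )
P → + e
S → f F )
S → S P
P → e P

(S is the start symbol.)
{ $, '+', 'e' }

To compute FOLLOW(S), find every occurrence of S on a right-hand side N → α S β: add FIRST(β) \ {ε}, and if β is empty or nullable also add FOLLOW(N). Iterate to a fixed point.

S is the start symbol, so $ ∈ FOLLOW(S).
In S → S P: S is followed by P, add FIRST(P) \ {ε} = { '+', 'e' }

Taking the union: FOLLOW(S) = { $, '+', 'e' }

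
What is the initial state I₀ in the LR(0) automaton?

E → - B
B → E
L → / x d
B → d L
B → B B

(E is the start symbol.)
{ [E → . - B], [E' → . E] }

First, augment the grammar with E' → E
I₀ = CLOSURE({ [E' → . E] }):
  [E' → . E] has the dot before E: add [E → . - B]
No further items can be added.

I₀ = { [E → . - B], [E' → . E] }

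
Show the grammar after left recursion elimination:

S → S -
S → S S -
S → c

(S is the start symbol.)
S is directly left-recursive. The standard transformation for
  A → A α₁ | ... | A α_m | β₁ | ... | β_n
is
  A  → β₁ A' | ... | β_n A'
  A' → α₁ A' | ... | α_m A' | ε

S → c becomes S → c S'
S → S - becomes S' → - S'
S → S S - becomes S' → S - S'
Add S' → ε

Resulting grammar:
S → c S'
S' → - S'
S' → S - S'
S' → ε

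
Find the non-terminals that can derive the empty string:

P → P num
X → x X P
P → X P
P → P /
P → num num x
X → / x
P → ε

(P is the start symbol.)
{ 'P' }

ε-productions: P → ε
So P is immediately nullable.
No further non-terminal can be added: every production for the remaining non-terminals contains a terminal or a non-nullable non-terminal.
Nullable = { 'P' }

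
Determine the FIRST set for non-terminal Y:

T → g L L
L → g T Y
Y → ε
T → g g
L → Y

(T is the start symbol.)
To compute FIRST(Y), examine every production with Y on the left-hand side, reading each right-hand side left to right until a non-nullable symbol is reached.

From Y → ε:
  - ε-production, so ε ∈ FIRST(Y)

Collecting: FIRST(Y) = { ε }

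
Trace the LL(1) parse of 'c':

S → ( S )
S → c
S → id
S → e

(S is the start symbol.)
LL(1) parsing maintains a stack (initially the start symbol over $) and the input. At each step: if the stack top is a terminal, match it against the current input token; if it is a non-terminal N, replace it with the RHS of M[N, lookahead] (the unique production whose predict set contains the lookahead).

Stack is shown with the top on the left.

Stack  Input  Action
--------------------
S $    c $    output S → c
c $    c $    match 'c'
$      $      accept

The string is accepted.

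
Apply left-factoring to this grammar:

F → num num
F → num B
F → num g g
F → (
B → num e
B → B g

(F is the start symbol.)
F → num F'
F' → num
F' → B
F' → g g
F → (
B → num e
B → B g

Left-factoring transforms A → αβ₁ | αβ₂ into A → αA' and A' → β₁ | β₂
(α is the longest common prefix among the alternatives). Repeat until
no nonterminal has two alternatives with a common prefix.

Round 1: F has alternatives sharing prefix 'num'. Introduce F': F → num F'
  Add: F' → num
  Add: F' → B
  Add: F' → g g

No remaining common prefixes — done.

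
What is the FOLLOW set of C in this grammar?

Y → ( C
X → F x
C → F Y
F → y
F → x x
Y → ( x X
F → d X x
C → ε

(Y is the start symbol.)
{ $ }

In Y → ( C: C is at the end, add FOLLOW(Y)

The FOLLOW sets referred to above (computed the same way, to a fixed point):
  FOLLOW(Y) = { $ }

Taking the union: FOLLOW(C) = { $ }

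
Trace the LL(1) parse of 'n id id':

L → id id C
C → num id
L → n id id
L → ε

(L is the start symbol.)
Stack is shown with the top on the left.

Stack      Input      Action
----------------------------
L $        n id id $  output L → n id id
n id id $  n id id $  match 'n'
id id $    id id $    match 'id'
id $       id $       match 'id'
$          $          accept

The string is accepted.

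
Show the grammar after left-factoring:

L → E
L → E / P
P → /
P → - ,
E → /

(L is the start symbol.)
Left-factoring transforms A → αβ₁ | αβ₂ into A → αA' and A' → β₁ | β₂
(α is the longest common prefix among the alternatives). Repeat until
no nonterminal has two alternatives with a common prefix.

Round 1: L has alternatives sharing prefix 'E'. Introduce L': L → E L'
  Add: L' → ε
  Add: L' → / P

No remaining common prefixes — done.

Resulting grammar:
L → E L'
L' → ε
L' → / P
P → /
P → - ,
E → /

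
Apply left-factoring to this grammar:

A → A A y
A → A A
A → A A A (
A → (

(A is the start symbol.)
A → A A A'
A' → y
A' → ε
A' → A (
A → (

Left-factoring transforms A → αβ₁ | αβ₂ into A → αA' and A' → β₁ | β₂
(α is the longest common prefix among the alternatives). Repeat until
no nonterminal has two alternatives with a common prefix.

Round 1: A has alternatives sharing prefix 'A A'. Introduce A': A → A A A'
  Add: A' → y
  Add: A' → ε
  Add: A' → A (

No remaining common prefixes — done.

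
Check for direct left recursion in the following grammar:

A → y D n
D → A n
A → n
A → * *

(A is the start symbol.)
A → y D n: starts with y
D → A n: starts with A
A → n: starts with n
A → * *: starts with '*'

No direct left recursion found.

Answer: No direct left recursion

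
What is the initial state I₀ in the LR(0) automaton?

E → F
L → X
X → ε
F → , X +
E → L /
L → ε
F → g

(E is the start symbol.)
{ [E → . F], [E → . L /], [E' → . E], [F → . , X +], [F → . g], [L → . X], [L → .], [X → .] }

First, augment the grammar with E' → E
I₀ = CLOSURE({ [E' → . E] }):
  [E' → . E] has the dot before E: add [E → . F], [E → . L /]
  [E → . F] has the dot before F: add [F → . , X +], [F → . g]
  [E → . L /] has the dot before L: add [L → . X], [L → .]
  [L → . X] has the dot before X: add [X → .]
No further items can be added.

I₀ = { [E → . F], [E → . L /], [E' → . E], [F → . , X +], [F → . g], [L → . X], [L → .], [X → .] }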